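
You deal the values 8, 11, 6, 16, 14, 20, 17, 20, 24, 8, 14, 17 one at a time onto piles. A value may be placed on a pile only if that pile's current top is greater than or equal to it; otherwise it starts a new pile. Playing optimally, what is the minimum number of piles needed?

Place each on the leftmost legal pile:
8 → new pile 1 (tops now [8])
11 → new pile 2 (tops now [8, 11])
6 → pile 1 (tops now [6, 11])
16 → new pile 3 (tops now [6, 11, 16])
14 → pile 3 (tops now [6, 11, 14])
20 → new pile 4 (tops now [6, 11, 14, 20])
17 → pile 4 (tops now [6, 11, 14, 17])
20 → new pile 5 (tops now [6, 11, 14, 17, 20])
24 → new pile 6 (tops now [6, 11, 14, 17, 20, 24])
8 → pile 2 (tops now [6, 8, 14, 17, 20, 24])
14 → pile 3 (tops now [6, 8, 14, 17, 20, 24])
17 → pile 4 (tops now [6, 8, 14, 17, 20, 24])
Six piles.

6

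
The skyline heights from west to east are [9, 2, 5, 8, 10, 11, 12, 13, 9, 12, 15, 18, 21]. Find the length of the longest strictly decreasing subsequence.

2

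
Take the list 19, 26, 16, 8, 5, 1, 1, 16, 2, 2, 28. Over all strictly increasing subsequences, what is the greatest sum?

Let S[i] be the best sum of a strictly increasing subsequence ending at i:
i:      1  2  3  4  5  6  7  8  9 10 11
a[i]:  19 26 16  8  5  1  1 16  2  2 28
S:     19 45 16  8  5  1  1 24  3  3 73
Maximum is 73 (e.g. 19 + 26 + 28).

73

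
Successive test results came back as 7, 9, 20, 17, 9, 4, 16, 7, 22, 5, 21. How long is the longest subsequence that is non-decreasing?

Track the smallest tail for each achievable length (allowing ties):
7 → extends → [7]
9 → extends → [7, 9]
20 → extends → [7, 9, 20]
17 → replaces 20 → [7, 9, 17]
9 → replaces 17 → [7, 9, 9]
4 → replaces 7 → [4, 9, 9]
16 → extends → [4, 9, 9, 16]
7 → replaces 9 → [4, 7, 9, 16]
22 → extends → [4, 7, 9, 16, 22]
5 → replaces 7 → [4, 5, 9, 16, 22]
21 → replaces 22 → [4, 5, 9, 16, 21]
Five tails, so the longest non-decreasing subsequence has length 5 (e.g. 7, 9, 9, 16, 22).

5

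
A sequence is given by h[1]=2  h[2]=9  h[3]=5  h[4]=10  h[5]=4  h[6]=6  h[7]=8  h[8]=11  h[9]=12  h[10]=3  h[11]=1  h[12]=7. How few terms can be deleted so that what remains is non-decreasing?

Fewest deletions = n − (longest non-decreasing subsequence).
Patience tails:
2 → extends → [2]
9 → extends → [2, 9]
5 → replaces 9 → [2, 5]
10 → extends → [2, 5, 10]
4 → replaces 5 → [2, 4, 10]
6 → replaces 10 → [2, 4, 6]
8 → extends → [2, 4, 6, 8]
11 → extends → [2, 4, 6, 8, 11]
12 → extends → [2, 4, 6, 8, 11, 12]
3 → replaces 4 → [2, 3, 6, 8, 11, 12]
1 → replaces 2 → [1, 3, 6, 8, 11, 12]
7 → replaces 8 → [1, 3, 6, 7, 11, 12]
Longest non-decreasing subsequence has length 6, so deletions = 12 − 6 = 6.

6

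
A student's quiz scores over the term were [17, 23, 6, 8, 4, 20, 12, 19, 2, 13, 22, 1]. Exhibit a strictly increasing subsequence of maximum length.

Patience tails give the LIS length; then backtrack through the dp parents:
17 → extends → [17]
23 → extends → [17, 23]
6 → replaces 17 → [6, 23]
8 → replaces 23 → [6, 8]
4 → replaces 6 → [4, 8]
20 → extends → [4, 8, 20]
12 → replaces 20 → [4, 8, 12]
19 → extends → [4, 8, 12, 19]
2 → replaces 4 → [2, 8, 12, 19]
13 → replaces 19 → [2, 8, 12, 13]
22 → extends → [2, 8, 12, 13, 22]
1 → replaces 2 → [1, 8, 12, 13, 22]
Length 5; one witness is 6, 8, 12, 19, 22.

6, 8, 12, 19, 22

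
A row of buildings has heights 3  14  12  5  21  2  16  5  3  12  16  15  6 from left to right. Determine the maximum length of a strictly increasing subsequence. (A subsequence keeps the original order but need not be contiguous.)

Let dp[i] be the length of the longest such subsequence ending at index i:
i:      1  2  3  4  5  6  7  8  9 10 11 12 13
a[i]:   3 14 12  5 21  2 16  5  3 12 16 15  6
dp:     1  2  2  2  3  1  3  2  2  3  4  4  3
Maximum dp value is 4.

4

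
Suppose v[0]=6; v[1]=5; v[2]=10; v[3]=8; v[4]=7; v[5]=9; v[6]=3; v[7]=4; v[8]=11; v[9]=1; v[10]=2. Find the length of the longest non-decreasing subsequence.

Track the smallest tail for each achievable length (allowing ties):
6 → extends → [6]
5 → replaces 6 → [5]
10 → extends → [5, 10]
8 → replaces 10 → [5, 8]
7 → replaces 8 → [5, 7]
9 → extends → [5, 7, 9]
3 → replaces 5 → [3, 7, 9]
4 → replaces 7 → [3, 4, 9]
11 → extends → [3, 4, 9, 11]
1 → replaces 3 → [1, 4, 9, 11]
2 → replaces 4 → [1, 2, 9, 11]
Four tails, so the longest non-decreasing subsequence has length 4 (e.g. 6, 8, 9, 11).

4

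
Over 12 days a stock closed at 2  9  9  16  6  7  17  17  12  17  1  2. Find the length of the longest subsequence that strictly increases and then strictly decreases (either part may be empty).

inc[i] = longest strictly increasing subsequence ending at i; dec[i] = longest strictly decreasing subsequence starting at i:
i:      1  2  3  4  5  6  7  8  9 10 11 12
a[i]:   2  9  9 16  6  7 17 17 12 17  1  2
inc:    1  2  2  3  2  3  4  4  4  5  1  2
dec:    2  3  3  3  2  2  3  3  2  2  1  1
Best peak at i=7 (value 17): inc=4, dec=3, length 4+3−1 = 6.

6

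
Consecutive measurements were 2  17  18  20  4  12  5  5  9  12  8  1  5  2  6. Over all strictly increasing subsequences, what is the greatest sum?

Let S[i] be the best sum of a strictly increasing subsequence ending at i:
i:      1  2  3  4  5  6  7  8  9 10 11 12 13 14 15
a[i]:   2 17 18 20  4 12  5  5  9 12  8  1  5  2  6
S:      2 19 37 57  6 18 11 11 20 32 19  1 11  3 17
Maximum is 57 (e.g. 2 + 17 + 18 + 20).

57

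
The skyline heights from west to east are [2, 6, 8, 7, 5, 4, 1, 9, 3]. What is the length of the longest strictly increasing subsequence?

4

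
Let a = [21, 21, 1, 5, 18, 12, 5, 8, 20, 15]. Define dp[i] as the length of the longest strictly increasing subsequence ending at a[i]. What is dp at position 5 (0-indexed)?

dp[i] = 1 + max{dp[j] : j<i, a[j]<a[i]} (or 1 if no such j):
i:      0  1  2  3  4  5  6  7  8  9
a[i]:  21 21  1  5 18 12  5  8 20 15
dp:     1  1  1  2  3  3  2  3  4  4
At index 5 the value is 3.

3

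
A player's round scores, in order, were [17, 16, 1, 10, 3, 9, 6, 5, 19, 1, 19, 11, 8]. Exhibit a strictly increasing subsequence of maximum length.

1, 3, 9, 19

Patience tails give the LIS length; then backtrack through the dp parents:
17 → extends → [17]
16 → replaces 17 → [16]
1 → replaces 16 → [1]
10 → extends → [1, 10]
3 → replaces 10 → [1, 3]
9 → extends → [1, 3, 9]
6 → replaces 9 → [1, 3, 6]
5 → replaces 6 → [1, 3, 5]
19 → extends → [1, 3, 5, 19]
1 → already a tail → [1, 3, 5, 19]
19 → already a tail → [1, 3, 5, 19]
11 → replaces 19 → [1, 3, 5, 11]
8 → replaces 11 → [1, 3, 5, 8]
Length 4; one witness is 1, 3, 9, 19.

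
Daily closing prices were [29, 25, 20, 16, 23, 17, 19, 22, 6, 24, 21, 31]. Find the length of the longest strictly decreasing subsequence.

5

Negate each value so 'decreasing' becomes 'increasing', then run patience tails on the negated sequence:
-29 → extends → [-29]
-25 → extends → [-29, -25]
-20 → extends → [-29, -25, -20]
-16 → extends → [-29, -25, -20, -16]
-23 → replaces -20 → [-29, -25, -23, -16]
-17 → replaces -16 → [-29, -25, -23, -17]
-19 → replaces -17 → [-29, -25, -23, -19]
-22 → replaces -19 → [-29, -25, -23, -22]
-6 → extends → [-29, -25, -23, -22, -6]
-24 → replaces -23 → [-29, -25, -24, -22, -6]
-21 → replaces -6 → [-29, -25, -24, -22, -21]
-31 → replaces -29 → [-31, -25, -24, -22, -21]
Five tails, so the longest strictly decreasing subsequence of the original has length 5.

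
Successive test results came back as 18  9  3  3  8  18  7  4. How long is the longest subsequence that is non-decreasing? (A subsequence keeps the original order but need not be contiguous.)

4

Track the smallest tail for each achievable length (allowing ties):
18 → extends → [18]
9 → replaces 18 → [9]
3 → replaces 9 → [3]
3 → extends → [3, 3]
8 → extends → [3, 3, 8]
18 → extends → [3, 3, 8, 18]
7 → replaces 8 → [3, 3, 7, 18]
4 → replaces 7 → [3, 3, 4, 18]
Four tails, so the longest non-decreasing subsequence has length 4 (e.g. 3, 3, 8, 18).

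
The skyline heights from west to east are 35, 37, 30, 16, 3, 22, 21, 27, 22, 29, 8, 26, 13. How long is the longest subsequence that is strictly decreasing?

Negate each value so 'decreasing' becomes 'increasing', then run patience tails on the negated sequence:
-35 → extends → [-35]
-37 → replaces -35 → [-37]
-30 → extends → [-37, -30]
-16 → extends → [-37, -30, -16]
-3 → extends → [-37, -30, -16, -3]
-22 → replaces -16 → [-37, -30, -22, -3]
-21 → replaces -3 → [-37, -30, -22, -21]
-27 → replaces -22 → [-37, -30, -27, -21]
-22 → replaces -21 → [-37, -30, -27, -22]
-29 → replaces -27 → [-37, -30, -29, -22]
-8 → extends → [-37, -30, -29, -22, -8]
-26 → replaces -22 → [-37, -30, -29, -26, -8]
-13 → replaces -8 → [-37, -30, -29, -26, -13]
Five tails, so the longest strictly decreasing subsequence of the original has length 5.

5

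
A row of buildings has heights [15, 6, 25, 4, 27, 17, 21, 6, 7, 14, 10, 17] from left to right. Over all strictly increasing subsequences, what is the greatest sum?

Let S[i] be the best sum of a strictly increasing subsequence ending at i:
i:      1  2  3  4  5  6  7  8  9 10 11 12
a[i]:  15  6 25  4 27 17 21  6  7 14 10 17
S:     15  6 40  4 67 32 53 10 17 31 27 48
Maximum is 67 (e.g. 15 + 25 + 27).

67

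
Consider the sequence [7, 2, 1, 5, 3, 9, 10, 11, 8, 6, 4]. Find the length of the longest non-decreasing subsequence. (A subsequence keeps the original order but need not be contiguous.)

5

Let dp[i] be the length of the longest such subsequence ending at index i:
i:      1  2  3  4  5  6  7  8  9 10 11
a[i]:   7  2  1  5  3  9 10 11  8  6  4
dp:     1  1  1  2  2  3  4  5  3  3  3
Maximum dp value is 5.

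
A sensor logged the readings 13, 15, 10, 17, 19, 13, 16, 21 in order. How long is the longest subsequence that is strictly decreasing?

Negate each value so 'decreasing' becomes 'increasing', then run patience tails on the negated sequence:
-13 → extends → [-13]
-15 → replaces -13 → [-15]
-10 → extends → [-15, -10]
-17 → replaces -15 → [-17, -10]
-19 → replaces -17 → [-19, -10]
-13 → replaces -10 → [-19, -13]
-16 → replaces -13 → [-19, -16]
-21 → replaces -19 → [-21, -16]
Two tails, so the longest strictly decreasing subsequence of the original has length 2.

2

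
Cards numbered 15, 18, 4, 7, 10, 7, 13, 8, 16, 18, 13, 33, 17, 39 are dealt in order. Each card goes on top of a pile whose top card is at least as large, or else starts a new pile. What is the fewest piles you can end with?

The minimum number of non-increasing subsequences covering a sequence equals the length of its longest strictly increasing subsequence.
LIS length is 8 (e.g. 4, 7, 10, 13, 16, 18, 33, 39), so 8 piles are needed.

8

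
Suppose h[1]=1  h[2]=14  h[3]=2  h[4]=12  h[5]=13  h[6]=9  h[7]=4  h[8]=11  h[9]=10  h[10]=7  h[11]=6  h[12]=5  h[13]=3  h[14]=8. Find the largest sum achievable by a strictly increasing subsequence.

28

Let S[i] be the best sum of a strictly increasing subsequence ending at i:
i:      1  2  3  4  5  6  7  8  9 10 11 12 13 14
h[i]:   1 14  2 12 13  9  4 11 10  7  6  5  3  8
S:      1 15  3 15 28 12  7 23 22 14 13 12  6 22
Maximum is 28 (e.g. 1 + 2 + 12 + 13).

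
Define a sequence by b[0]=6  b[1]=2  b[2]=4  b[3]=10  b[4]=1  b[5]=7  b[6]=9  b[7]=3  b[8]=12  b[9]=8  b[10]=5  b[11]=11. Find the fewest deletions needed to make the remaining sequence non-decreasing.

7

Fewest deletions = n − (longest non-decreasing subsequence).
i:      0  1  2  3  4  5  6  7  8  9 10 11
b[i]:   6  2  4 10  1  7  9  3 12  8  5 11
dp:     1  1  2  3  1  3  4  2  5  4  3  5
max dp = 5, so deletions = 12 − 5 = 7.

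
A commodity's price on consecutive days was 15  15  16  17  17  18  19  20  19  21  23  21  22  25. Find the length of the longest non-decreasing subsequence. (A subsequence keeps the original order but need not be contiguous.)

Let dp[i] be the length of the longest such subsequence ending at index i:
i:      1  2  3  4  5  6  7  8  9 10 11 12 13 14
a[i]:  15 15 16 17 17 18 19 20 19 21 23 21 22 25
dp:     1  2  3  4  5  6  7  8  8  9 10 10 11 12
Maximum dp value is 12.

12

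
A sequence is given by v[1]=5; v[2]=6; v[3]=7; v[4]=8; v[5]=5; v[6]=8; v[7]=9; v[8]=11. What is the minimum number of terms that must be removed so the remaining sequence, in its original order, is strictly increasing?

Fewest deletions = n − (longest strictly increasing subsequence).
Patience tails:
5 → extends → [5]
6 → extends → [5, 6]
7 → extends → [5, 6, 7]
8 → extends → [5, 6, 7, 8]
5 → already a tail → [5, 6, 7, 8]
8 → already a tail → [5, 6, 7, 8]
9 → extends → [5, 6, 7, 8, 9]
11 → extends → [5, 6, 7, 8, 9, 11]
Longest strictly increasing subsequence has length 6, so deletions = 8 − 6 = 2.

2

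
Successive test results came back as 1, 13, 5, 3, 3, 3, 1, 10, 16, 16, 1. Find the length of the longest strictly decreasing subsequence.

Negate each value so 'decreasing' becomes 'increasing', then run patience tails on the negated sequence:
-1 → extends → [-1]
-13 → replaces -1 → [-13]
-5 → extends → [-13, -5]
-3 → extends → [-13, -5, -3]
-3 → already a tail → [-13, -5, -3]
-3 → already a tail → [-13, -5, -3]
-1 → extends → [-13, -5, -3, -1]
-10 → replaces -5 → [-13, -10, -3, -1]
-16 → replaces -13 → [-16, -10, -3, -1]
-16 → already a tail → [-16, -10, -3, -1]
-1 → already a tail → [-16, -10, -3, -1]
Four tails, so the longest strictly decreasing subsequence of the original has length 4.

4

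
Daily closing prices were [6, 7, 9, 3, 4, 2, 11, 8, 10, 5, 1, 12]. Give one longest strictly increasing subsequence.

Patience tails give the LIS length; then backtrack through the dp parents:
6 → extends → [6]
7 → extends → [6, 7]
9 → extends → [6, 7, 9]
3 → replaces 6 → [3, 7, 9]
4 → replaces 7 → [3, 4, 9]
2 → replaces 3 → [2, 4, 9]
11 → extends → [2, 4, 9, 11]
8 → replaces 9 → [2, 4, 8, 11]
10 → replaces 11 → [2, 4, 8, 10]
5 → replaces 8 → [2, 4, 5, 10]
1 → replaces 2 → [1, 4, 5, 10]
12 → extends → [1, 4, 5, 10, 12]
Length 5; one witness is 6, 7, 9, 11, 12.

6, 7, 9, 11, 12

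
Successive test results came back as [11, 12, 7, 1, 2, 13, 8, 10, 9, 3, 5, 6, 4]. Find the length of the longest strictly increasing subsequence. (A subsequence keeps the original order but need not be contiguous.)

5

Track the smallest tail for each achievable length (strict):
11 → extends → [11]
12 → extends → [11, 12]
7 → replaces 11 → [7, 12]
1 → replaces 7 → [1, 12]
2 → replaces 12 → [1, 2]
13 → extends → [1, 2, 13]
8 → replaces 13 → [1, 2, 8]
10 → extends → [1, 2, 8, 10]
9 → replaces 10 → [1, 2, 8, 9]
3 → replaces 8 → [1, 2, 3, 9]
5 → replaces 9 → [1, 2, 3, 5]
6 → extends → [1, 2, 3, 5, 6]
4 → replaces 5 → [1, 2, 3, 4, 6]
Five tails, so the longest strictly increasing subsequence has length 5 (e.g. 1, 2, 3, 5, 6).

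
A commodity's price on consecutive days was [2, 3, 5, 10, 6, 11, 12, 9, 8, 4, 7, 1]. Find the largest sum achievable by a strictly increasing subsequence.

43

Let S[i] be the best sum of a strictly increasing subsequence ending at i:
i:      1  2  3  4  5  6  7  8  9 10 11 12
a[i]:   2  3  5 10  6 11 12  9  8  4  7  1
S:      2  5 10 20 16 31 43 25 24  9 23  1
Maximum is 43 (e.g. 2 + 3 + 5 + 10 + 11 + 12).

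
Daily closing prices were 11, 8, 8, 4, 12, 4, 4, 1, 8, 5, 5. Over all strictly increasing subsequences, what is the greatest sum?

Let S[i] be the best sum of a strictly increasing subsequence ending at i:
i:      1  2  3  4  5  6  7  8  9 10 11
a[i]:  11  8  8  4 12  4  4  1  8  5  5
S:     11  8  8  4 23  4  4  1 12  9  9
Maximum is 23 (e.g. 11 + 12).

23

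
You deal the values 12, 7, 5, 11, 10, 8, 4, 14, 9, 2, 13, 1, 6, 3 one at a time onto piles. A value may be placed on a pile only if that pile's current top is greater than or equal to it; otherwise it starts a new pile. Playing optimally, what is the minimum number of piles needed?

Place each on the leftmost legal pile:
12 → new pile 1 (tops now [12])
7 → pile 1 (tops now [7])
5 → pile 1 (tops now [5])
11 → new pile 2 (tops now [5, 11])
10 → pile 2 (tops now [5, 10])
8 → pile 2 (tops now [5, 8])
4 → pile 1 (tops now [4, 8])
14 → new pile 3 (tops now [4, 8, 14])
9 → pile 3 (tops now [4, 8, 9])
2 → pile 1 (tops now [2, 8, 9])
13 → new pile 4 (tops now [2, 8, 9, 13])
1 → pile 1 (tops now [1, 8, 9, 13])
6 → pile 2 (tops now [1, 6, 9, 13])
3 → pile 2 (tops now [1, 3, 9, 13])
Four piles.

4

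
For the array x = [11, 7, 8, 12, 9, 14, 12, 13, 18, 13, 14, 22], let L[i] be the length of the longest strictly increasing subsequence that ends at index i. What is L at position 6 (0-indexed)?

dp[i] = 1 + max{dp[j] : j<i, x[j]<x[i]} (or 1 if no such j):
i:      0  1  2  3  4  5  6  7  8  9 10 11
x[i]:  11  7  8 12  9 14 12 13 18 13 14 22
dp:     1  1  2  3  3  4  4  5  6  5  6  7
At index 6 the value is 4.

4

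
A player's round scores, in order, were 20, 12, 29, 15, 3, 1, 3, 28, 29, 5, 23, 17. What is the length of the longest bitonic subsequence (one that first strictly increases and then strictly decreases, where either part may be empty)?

6

inc[i] = longest strictly increasing subsequence ending at i; dec[i] = longest strictly decreasing subsequence starting at i:
i:      1  2  3  4  5  6  7  8  9 10 11 12
a[i]:  20 12 29 15  3  1  3 28 29  5 23 17
inc:    1  1  2  2  1  1  2  3  4  3  4  4
dec:    4  3  4  3  2  1  1  3  3  1  2  1
Best peak at i=9 (value 29): inc=4, dec=3, length 4+3−1 = 6.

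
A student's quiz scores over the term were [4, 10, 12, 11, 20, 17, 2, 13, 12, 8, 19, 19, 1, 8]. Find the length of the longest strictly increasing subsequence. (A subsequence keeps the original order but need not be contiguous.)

5

Track the smallest tail for each achievable length (strict):
4 → extends → [4]
10 → extends → [4, 10]
12 → extends → [4, 10, 12]
11 → replaces 12 → [4, 10, 11]
20 → extends → [4, 10, 11, 20]
17 → replaces 20 → [4, 10, 11, 17]
2 → replaces 4 → [2, 10, 11, 17]
13 → replaces 17 → [2, 10, 11, 13]
12 → replaces 13 → [2, 10, 11, 12]
8 → replaces 10 → [2, 8, 11, 12]
19 → extends → [2, 8, 11, 12, 19]
19 → already a tail → [2, 8, 11, 12, 19]
1 → replaces 2 → [1, 8, 11, 12, 19]
8 → already a tail → [1, 8, 11, 12, 19]
Five tails, so the longest strictly increasing subsequence has length 5 (e.g. 4, 10, 12, 17, 19).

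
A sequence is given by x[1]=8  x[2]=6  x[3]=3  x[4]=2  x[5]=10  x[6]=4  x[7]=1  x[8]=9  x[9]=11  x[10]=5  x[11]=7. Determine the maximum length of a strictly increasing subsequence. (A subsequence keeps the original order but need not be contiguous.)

Let dp[i] be the length of the longest such subsequence ending at index i:
i:      1  2  3  4  5  6  7  8  9 10 11
x[i]:   8  6  3  2 10  4  1  9 11  5  7
dp:     1  1  1  1  2  2  1  3  4  3  4
Maximum dp value is 4.

4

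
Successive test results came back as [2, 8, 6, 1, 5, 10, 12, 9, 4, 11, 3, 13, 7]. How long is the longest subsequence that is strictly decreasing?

5

Let dp[i] be the longest strictly decreasing subsequence ending at i:
i:      1  2  3  4  5  6  7  8  9 10 11 12 13
a[i]:   2  8  6  1  5 10 12  9  4 11  3 13  7
dp:     1  1  2  3  3  1  1  2  4  2  5  1  3
Maximum is 5.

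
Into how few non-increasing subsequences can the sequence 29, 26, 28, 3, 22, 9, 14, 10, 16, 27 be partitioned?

5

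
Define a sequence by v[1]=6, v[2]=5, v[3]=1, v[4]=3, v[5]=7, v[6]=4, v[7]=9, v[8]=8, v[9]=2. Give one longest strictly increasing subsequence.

1, 3, 7, 9

Patience tails give the LIS length; then backtrack through the dp parents:
6 → extends → [6]
5 → replaces 6 → [5]
1 → replaces 5 → [1]
3 → extends → [1, 3]
7 → extends → [1, 3, 7]
4 → replaces 7 → [1, 3, 4]
9 → extends → [1, 3, 4, 9]
8 → replaces 9 → [1, 3, 4, 8]
2 → replaces 3 → [1, 2, 4, 8]
Length 4; one witness is 1, 3, 7, 9.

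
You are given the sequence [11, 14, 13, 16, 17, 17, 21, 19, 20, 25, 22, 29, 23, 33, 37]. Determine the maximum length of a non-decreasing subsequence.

Track the smallest tail for each achievable length (allowing ties):
11 → extends → [11]
14 → extends → [11, 14]
13 → replaces 14 → [11, 13]
16 → extends → [11, 13, 16]
17 → extends → [11, 13, 16, 17]
17 → extends → [11, 13, 16, 17, 17]
21 → extends → [11, 13, 16, 17, 17, 21]
19 → replaces 21 → [11, 13, 16, 17, 17, 19]
20 → extends → [11, 13, 16, 17, 17, 19, 20]
25 → extends → [11, 13, 16, 17, 17, 19, 20, 25]
22 → replaces 25 → [11, 13, 16, 17, 17, 19, 20, 22]
29 → extends → [11, 13, 16, 17, 17, 19, 20, 22, 29]
23 → replaces 29 → [11, 13, 16, 17, 17, 19, 20, 22, 23]
33 → extends → [11, 13, 16, 17, 17, 19, 20, 22, 23, 33]
37 → extends → [11, 13, 16, 17, 17, 19, 20, 22, 23, 33, 37]
Eleven tails, so the longest non-decreasing subsequence has length 11 (e.g. 11, 14, 16, 17, 17, 19, 20, 25, 29, 33, 37).

11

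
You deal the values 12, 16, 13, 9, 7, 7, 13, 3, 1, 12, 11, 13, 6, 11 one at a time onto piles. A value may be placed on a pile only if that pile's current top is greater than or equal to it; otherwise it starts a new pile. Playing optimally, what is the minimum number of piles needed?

3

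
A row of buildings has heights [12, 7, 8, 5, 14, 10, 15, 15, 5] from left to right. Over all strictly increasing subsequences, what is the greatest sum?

Let S[i] be the best sum of a strictly increasing subsequence ending at i:
i:      1  2  3  4  5  6  7  8  9
a[i]:  12  7  8  5 14 10 15 15  5
S:     12  7 15  5 29 25 44 44  5
Maximum is 44 (e.g. 7 + 8 + 14 + 15).

44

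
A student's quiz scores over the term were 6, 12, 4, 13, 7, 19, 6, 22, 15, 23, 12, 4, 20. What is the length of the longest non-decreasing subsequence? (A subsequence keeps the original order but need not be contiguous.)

6

Let dp[i] be the length of the longest such subsequence ending at index i:
i:      1  2  3  4  5  6  7  8  9 10 11 12 13
a[i]:   6 12  4 13  7 19  6 22 15 23 12  4 20
dp:     1  2  1  3  2  4  2  5  4  6  3  2  5
Maximum dp value is 6.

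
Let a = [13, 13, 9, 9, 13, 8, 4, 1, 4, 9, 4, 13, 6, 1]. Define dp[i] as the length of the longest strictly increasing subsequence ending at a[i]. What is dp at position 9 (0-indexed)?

dp[i] = 1 + max{dp[j] : j<i, a[j]<a[i]} (or 1 if no such j):
i:      0  1  2  3  4  5  6  7  8  9 10 11 12 13
a[i]:  13 13  9  9 13  8  4  1  4  9  4 13  6  1
dp:     1  1  1  1  2  1  1  1  2  3  2  4  3  1
At index 9 the value is 3.

3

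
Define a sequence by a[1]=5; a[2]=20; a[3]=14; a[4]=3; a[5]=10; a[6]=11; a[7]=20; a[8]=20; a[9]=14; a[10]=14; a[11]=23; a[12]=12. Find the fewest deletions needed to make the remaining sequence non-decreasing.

6

Fewest deletions = n − (longest non-decreasing subsequence).
i:      1  2  3  4  5  6  7  8  9 10 11 12
a[i]:   5 20 14  3 10 11 20 20 14 14 23 12
dp:     1  2  2  1  2  3  4  5  4  5  6  4
max dp = 6, so deletions = 12 − 6 = 6.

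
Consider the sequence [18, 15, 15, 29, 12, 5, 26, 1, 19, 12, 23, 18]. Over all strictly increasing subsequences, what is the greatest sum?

Let S[i] be the best sum of a strictly increasing subsequence ending at i:
i:      1  2  3  4  5  6  7  8  9 10 11 12
a[i]:  18 15 15 29 12  5 26  1 19 12 23 18
S:     18 15 15 47 12  5 44  1 37 17 60 35
Maximum is 60 (e.g. 18 + 19 + 23).

60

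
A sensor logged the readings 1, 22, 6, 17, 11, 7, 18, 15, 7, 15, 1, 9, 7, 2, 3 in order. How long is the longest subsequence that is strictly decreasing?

Let dp[i] be the longest strictly decreasing subsequence ending at i:
i:      1  2  3  4  5  6  7  8  9 10 11 12 13 14 15
a[i]:   1 22  6 17 11  7 18 15  7 15  1  9  7  2  3
dp:     1  1  2  2  3  4  2  3  4  3  5  4  5  6  6
Maximum is 6.

6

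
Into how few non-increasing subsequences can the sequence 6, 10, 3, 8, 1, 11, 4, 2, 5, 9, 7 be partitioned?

The minimum number of non-increasing subsequences covering a sequence equals the length of its longest strictly increasing subsequence.
LIS length is 4 (e.g. 3, 4, 5, 9), so 4 piles are needed.

4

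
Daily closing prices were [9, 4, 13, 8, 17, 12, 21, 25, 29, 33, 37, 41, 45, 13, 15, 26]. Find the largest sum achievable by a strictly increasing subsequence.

Let S[i] be the best sum of a strictly increasing subsequence ending at i:
i:       1   2   3   4   5   6   7   8   9  10  11  12  13  14  15  16
a[i]:    9   4  13   8  17  12  21  25  29  33  37  41  45  13  15  26
S:       9   4  22  12  39  24  60  85 114 147 184 225 270  37  52 111
Maximum is 270 (e.g. 9 + 13 + 17 + 21 + 25 + 29 + 33 + 37 + 41 + 45).

270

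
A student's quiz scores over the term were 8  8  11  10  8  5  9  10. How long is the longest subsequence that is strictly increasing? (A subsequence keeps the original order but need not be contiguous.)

3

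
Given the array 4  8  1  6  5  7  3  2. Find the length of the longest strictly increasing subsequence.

Track the smallest tail for each achievable length (strict):
4 → extends → [4]
8 → extends → [4, 8]
1 → replaces 4 → [1, 8]
6 → replaces 8 → [1, 6]
5 → replaces 6 → [1, 5]
7 → extends → [1, 5, 7]
3 → replaces 5 → [1, 3, 7]
2 → replaces 3 → [1, 2, 7]
Three tails, so the longest strictly increasing subsequence has length 3 (e.g. 4, 6, 7).

3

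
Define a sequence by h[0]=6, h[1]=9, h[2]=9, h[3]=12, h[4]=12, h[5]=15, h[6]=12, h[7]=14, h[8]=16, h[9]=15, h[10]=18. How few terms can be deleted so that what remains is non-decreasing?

Fewest deletions = n − (longest non-decreasing subsequence).
Patience tails:
6 → extends → [6]
9 → extends → [6, 9]
9 → extends → [6, 9, 9]
12 → extends → [6, 9, 9, 12]
12 → extends → [6, 9, 9, 12, 12]
15 → extends → [6, 9, 9, 12, 12, 15]
12 → replaces 15 → [6, 9, 9, 12, 12, 12]
14 → extends → [6, 9, 9, 12, 12, 12, 14]
16 → extends → [6, 9, 9, 12, 12, 12, 14, 16]
15 → replaces 16 → [6, 9, 9, 12, 12, 12, 14, 15]
18 → extends → [6, 9, 9, 12, 12, 12, 14, 15, 18]
Longest non-decreasing subsequence has length 9, so deletions = 11 − 9 = 2.

2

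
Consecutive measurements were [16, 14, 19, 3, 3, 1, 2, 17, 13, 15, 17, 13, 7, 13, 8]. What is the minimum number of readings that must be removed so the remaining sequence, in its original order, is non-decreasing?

10

Fewest deletions = n − (longest non-decreasing subsequence).
Patience tails:
16 → extends → [16]
14 → replaces 16 → [14]
19 → extends → [14, 19]
3 → replaces 14 → [3, 19]
3 → replaces 19 → [3, 3]
1 → replaces 3 → [1, 3]
2 → replaces 3 → [1, 2]
17 → extends → [1, 2, 17]
13 → replaces 17 → [1, 2, 13]
15 → extends → [1, 2, 13, 15]
17 → extends → [1, 2, 13, 15, 17]
13 → replaces 15 → [1, 2, 13, 13, 17]
7 → replaces 13 → [1, 2, 7, 13, 17]
13 → replaces 17 → [1, 2, 7, 13, 13]
8 → replaces 13 → [1, 2, 7, 8, 13]
Longest non-decreasing subsequence has length 5, so deletions = 15 − 5 = 10.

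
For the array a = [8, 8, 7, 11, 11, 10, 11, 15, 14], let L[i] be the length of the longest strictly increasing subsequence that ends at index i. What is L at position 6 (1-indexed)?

2

dp[i] = 1 + max{dp[j] : j<i, a[j]<a[i]} (or 1 if no such j):
i:      1  2  3  4  5  6  7  8  9
a[i]:   8  8  7 11 11 10 11 15 14
dp:     1  1  1  2  2  2  3  4  4
At index 6 the value is 2.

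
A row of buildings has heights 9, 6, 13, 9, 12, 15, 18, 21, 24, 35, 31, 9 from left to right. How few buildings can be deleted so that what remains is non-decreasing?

Fewest deletions = n − (longest non-decreasing subsequence).
i:      1  2  3  4  5  6  7  8  9 10 11 12
a[i]:   9  6 13  9 12 15 18 21 24 35 31  9
dp:     1  1  2  2  3  4  5  6  7  8  8  3
max dp = 8, so deletions = 12 − 8 = 4.

4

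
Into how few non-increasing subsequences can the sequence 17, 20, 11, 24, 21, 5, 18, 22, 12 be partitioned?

Place each on the leftmost legal pile:
17 → new pile 1 (tops now [17])
20 → new pile 2 (tops now [17, 20])
11 → pile 1 (tops now [11, 20])
24 → new pile 3 (tops now [11, 20, 24])
21 → pile 3 (tops now [11, 20, 21])
5 → pile 1 (tops now [5, 20, 21])
18 → pile 2 (tops now [5, 18, 21])
22 → new pile 4 (tops now [5, 18, 21, 22])
12 → pile 2 (tops now [5, 12, 21, 22])
Four piles.

4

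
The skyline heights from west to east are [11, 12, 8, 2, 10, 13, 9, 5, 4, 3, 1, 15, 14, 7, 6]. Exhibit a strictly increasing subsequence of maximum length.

Patience tails give the LIS length; then backtrack through the dp parents:
11 → extends → [11]
12 → extends → [11, 12]
8 → replaces 11 → [8, 12]
2 → replaces 8 → [2, 12]
10 → replaces 12 → [2, 10]
13 → extends → [2, 10, 13]
9 → replaces 10 → [2, 9, 13]
5 → replaces 9 → [2, 5, 13]
4 → replaces 5 → [2, 4, 13]
3 → replaces 4 → [2, 3, 13]
1 → replaces 2 → [1, 3, 13]
15 → extends → [1, 3, 13, 15]
14 → replaces 15 → [1, 3, 13, 14]
7 → replaces 13 → [1, 3, 7, 14]
6 → replaces 7 → [1, 3, 6, 14]
Length 4; one witness is 11, 12, 13, 15.

11, 12, 13, 15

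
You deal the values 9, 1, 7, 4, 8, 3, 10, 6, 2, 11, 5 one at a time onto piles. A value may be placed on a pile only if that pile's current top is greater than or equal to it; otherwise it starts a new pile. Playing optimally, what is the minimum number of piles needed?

5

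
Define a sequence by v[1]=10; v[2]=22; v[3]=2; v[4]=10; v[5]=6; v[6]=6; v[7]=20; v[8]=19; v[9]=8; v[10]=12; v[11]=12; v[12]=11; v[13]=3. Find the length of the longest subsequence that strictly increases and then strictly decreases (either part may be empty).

7

inc[i] = longest strictly increasing subsequence ending at i; dec[i] = longest strictly decreasing subsequence starting at i:
i:      1  2  3  4  5  6  7  8  9 10 11 12 13
v[i]:  10 22  2 10  6  6 20 19  8 12 12 11  3
inc:    1  2  1  2  2  2  3  3  3  4  4  4  2
dec:    3  6  1  3  2  2  5  4  2  3  3  2  1
Best peak at i=2 (value 22): inc=2, dec=6, length 2+6−1 = 7.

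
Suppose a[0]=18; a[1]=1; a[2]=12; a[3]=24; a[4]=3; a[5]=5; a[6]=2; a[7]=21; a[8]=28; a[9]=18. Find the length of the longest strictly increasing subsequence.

5

Let dp[i] be the length of the longest such subsequence ending at index i:
i:      0  1  2  3  4  5  6  7  8  9
a[i]:  18  1 12 24  3  5  2 21 28 18
dp:     1  1  2  3  2  3  2  4  5  4
Maximum dp value is 5.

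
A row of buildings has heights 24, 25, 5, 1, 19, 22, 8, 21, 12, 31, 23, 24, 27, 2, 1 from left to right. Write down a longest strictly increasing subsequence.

5, 19, 22, 23, 24, 27

Patience tails give the LIS length; then backtrack through the dp parents:
24 → extends → [24]
25 → extends → [24, 25]
5 → replaces 24 → [5, 25]
1 → replaces 5 → [1, 25]
19 → replaces 25 → [1, 19]
22 → extends → [1, 19, 22]
8 → replaces 19 → [1, 8, 22]
21 → replaces 22 → [1, 8, 21]
12 → replaces 21 → [1, 8, 12]
31 → extends → [1, 8, 12, 31]
23 → replaces 31 → [1, 8, 12, 23]
24 → extends → [1, 8, 12, 23, 24]
27 → extends → [1, 8, 12, 23, 24, 27]
2 → replaces 8 → [1, 2, 12, 23, 24, 27]
1 → already a tail → [1, 2, 12, 23, 24, 27]
Length 6; one witness is 5, 19, 22, 23, 24, 27.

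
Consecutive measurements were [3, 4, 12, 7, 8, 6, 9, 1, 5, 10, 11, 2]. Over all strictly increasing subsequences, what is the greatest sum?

52

Let S[i] be the best sum of a strictly increasing subsequence ending at i:
i:      1  2  3  4  5  6  7  8  9 10 11 12
a[i]:   3  4 12  7  8  6  9  1  5 10 11  2
S:      3  7 19 14 22 13 31  1 12 41 52  3
Maximum is 52 (e.g. 3 + 4 + 7 + 8 + 9 + 10 + 11).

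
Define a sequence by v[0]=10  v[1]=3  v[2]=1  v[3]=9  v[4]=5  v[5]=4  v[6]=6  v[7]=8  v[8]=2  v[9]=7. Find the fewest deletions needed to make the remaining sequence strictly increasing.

Fewest deletions = n − (longest strictly increasing subsequence).
i:      0  1  2  3  4  5  6  7  8  9
v[i]:  10  3  1  9  5  4  6  8  2  7
dp:     1  1  1  2  2  2  3  4  2  4
max dp = 4, so deletions = 10 − 4 = 6.

6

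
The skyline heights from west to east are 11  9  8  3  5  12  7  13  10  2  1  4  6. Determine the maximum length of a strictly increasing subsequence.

Track the smallest tail for each achievable length (strict):
11 → extends → [11]
9 → replaces 11 → [9]
8 → replaces 9 → [8]
3 → replaces 8 → [3]
5 → extends → [3, 5]
12 → extends → [3, 5, 12]
7 → replaces 12 → [3, 5, 7]
13 → extends → [3, 5, 7, 13]
10 → replaces 13 → [3, 5, 7, 10]
2 → replaces 3 → [2, 5, 7, 10]
1 → replaces 2 → [1, 5, 7, 10]
4 → replaces 5 → [1, 4, 7, 10]
6 → replaces 7 → [1, 4, 6, 10]
Four tails, so the longest strictly increasing subsequence has length 4 (e.g. 3, 5, 12, 13).

4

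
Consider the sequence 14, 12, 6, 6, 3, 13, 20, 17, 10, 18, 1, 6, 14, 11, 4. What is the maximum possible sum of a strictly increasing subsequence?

60

Let S[i] be the best sum of a strictly increasing subsequence ending at i:
i:      1  2  3  4  5  6  7  8  9 10 11 12 13 14 15
a[i]:  14 12  6  6  3 13 20 17 10 18  1  6 14 11  4
S:     14 12  6  6  3 25 45 42 16 60  1  9 39 27  7
Maximum is 60 (e.g. 12 + 13 + 17 + 18).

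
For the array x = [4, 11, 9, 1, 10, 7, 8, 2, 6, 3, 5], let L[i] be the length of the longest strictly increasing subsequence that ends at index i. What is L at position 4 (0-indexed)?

3

dp[i] = 1 + max{dp[j] : j<i, x[j]<x[i]} (or 1 if no such j):
i:      0  1  2  3  4  5  6  7  8  9 10
x[i]:   4 11  9  1 10  7  8  2  6  3  5
dp:     1  2  2  1  3  2  3  2  3  3  4
At index 4 the value is 3.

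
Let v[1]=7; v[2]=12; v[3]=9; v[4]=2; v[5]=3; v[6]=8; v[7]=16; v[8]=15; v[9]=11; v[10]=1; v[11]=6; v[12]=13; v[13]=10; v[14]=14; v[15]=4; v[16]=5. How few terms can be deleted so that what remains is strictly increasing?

10

Fewest deletions = n − (longest strictly increasing subsequence).
Patience tails:
7 → extends → [7]
12 → extends → [7, 12]
9 → replaces 12 → [7, 9]
2 → replaces 7 → [2, 9]
3 → replaces 9 → [2, 3]
8 → extends → [2, 3, 8]
16 → extends → [2, 3, 8, 16]
15 → replaces 16 → [2, 3, 8, 15]
11 → replaces 15 → [2, 3, 8, 11]
1 → replaces 2 → [1, 3, 8, 11]
6 → replaces 8 → [1, 3, 6, 11]
13 → extends → [1, 3, 6, 11, 13]
10 → replaces 11 → [1, 3, 6, 10, 13]
14 → extends → [1, 3, 6, 10, 13, 14]
4 → replaces 6 → [1, 3, 4, 10, 13, 14]
5 → replaces 10 → [1, 3, 4, 5, 13, 14]
Longest strictly increasing subsequence has length 6, so deletions = 16 − 6 = 10.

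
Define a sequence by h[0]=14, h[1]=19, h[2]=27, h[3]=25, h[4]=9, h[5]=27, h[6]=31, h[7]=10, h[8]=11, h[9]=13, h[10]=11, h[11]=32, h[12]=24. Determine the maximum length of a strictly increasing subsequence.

Track the smallest tail for each achievable length (strict):
14 → extends → [14]
19 → extends → [14, 19]
27 → extends → [14, 19, 27]
25 → replaces 27 → [14, 19, 25]
9 → replaces 14 → [9, 19, 25]
27 → extends → [9, 19, 25, 27]
31 → extends → [9, 19, 25, 27, 31]
10 → replaces 19 → [9, 10, 25, 27, 31]
11 → replaces 25 → [9, 10, 11, 27, 31]
13 → replaces 27 → [9, 10, 11, 13, 31]
11 → already a tail → [9, 10, 11, 13, 31]
32 → extends → [9, 10, 11, 13, 31, 32]
24 → replaces 31 → [9, 10, 11, 13, 24, 32]
Six tails, so the longest strictly increasing subsequence has length 6 (e.g. 14, 19, 25, 27, 31, 32).

6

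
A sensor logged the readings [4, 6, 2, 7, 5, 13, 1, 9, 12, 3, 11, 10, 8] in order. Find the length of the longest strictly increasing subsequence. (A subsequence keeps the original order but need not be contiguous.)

5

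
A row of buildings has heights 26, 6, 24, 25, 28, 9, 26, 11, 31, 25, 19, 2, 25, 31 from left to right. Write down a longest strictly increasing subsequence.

6, 9, 11, 19, 25, 31

Patience tails give the LIS length; then backtrack through the dp parents:
26 → extends → [26]
6 → replaces 26 → [6]
24 → extends → [6, 24]
25 → extends → [6, 24, 25]
28 → extends → [6, 24, 25, 28]
9 → replaces 24 → [6, 9, 25, 28]
26 → replaces 28 → [6, 9, 25, 26]
11 → replaces 25 → [6, 9, 11, 26]
31 → extends → [6, 9, 11, 26, 31]
25 → replaces 26 → [6, 9, 11, 25, 31]
19 → replaces 25 → [6, 9, 11, 19, 31]
2 → replaces 6 → [2, 9, 11, 19, 31]
25 → replaces 31 → [2, 9, 11, 19, 25]
31 → extends → [2, 9, 11, 19, 25, 31]
Length 6; one witness is 6, 9, 11, 19, 25, 31.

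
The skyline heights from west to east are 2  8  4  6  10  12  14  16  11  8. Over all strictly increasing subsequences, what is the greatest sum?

64

Let S[i] be the best sum of a strictly increasing subsequence ending at i:
i:      1  2  3  4  5  6  7  8  9 10
a[i]:   2  8  4  6 10 12 14 16 11  8
S:      2 10  6 12 22 34 48 64 33 20
Maximum is 64 (e.g. 2 + 4 + 6 + 10 + 12 + 14 + 16).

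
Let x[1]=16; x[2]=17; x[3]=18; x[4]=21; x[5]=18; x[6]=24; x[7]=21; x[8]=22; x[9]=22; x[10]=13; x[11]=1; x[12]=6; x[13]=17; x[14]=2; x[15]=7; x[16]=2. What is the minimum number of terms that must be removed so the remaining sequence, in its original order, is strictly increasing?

11

Fewest deletions = n − (longest strictly increasing subsequence).
Patience tails:
16 → extends → [16]
17 → extends → [16, 17]
18 → extends → [16, 17, 18]
21 → extends → [16, 17, 18, 21]
18 → already a tail → [16, 17, 18, 21]
24 → extends → [16, 17, 18, 21, 24]
21 → already a tail → [16, 17, 18, 21, 24]
22 → replaces 24 → [16, 17, 18, 21, 22]
22 → already a tail → [16, 17, 18, 21, 22]
13 → replaces 16 → [13, 17, 18, 21, 22]
1 → replaces 13 → [1, 17, 18, 21, 22]
6 → replaces 17 → [1, 6, 18, 21, 22]
17 → replaces 18 → [1, 6, 17, 21, 22]
2 → replaces 6 → [1, 2, 17, 21, 22]
7 → replaces 17 → [1, 2, 7, 21, 22]
2 → already a tail → [1, 2, 7, 21, 22]
Longest strictly increasing subsequence has length 5, so deletions = 16 − 5 = 11.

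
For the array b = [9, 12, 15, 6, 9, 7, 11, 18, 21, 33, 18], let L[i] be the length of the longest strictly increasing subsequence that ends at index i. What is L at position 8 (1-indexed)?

dp[i] = 1 + max{dp[j] : j<i, b[j]<b[i]} (or 1 if no such j):
i:      1  2  3  4  5  6  7  8  9 10 11
b[i]:   9 12 15  6  9  7 11 18 21 33 18
dp:     1  2  3  1  2  2  3  4  5  6  4
At index 8 the value is 4.

4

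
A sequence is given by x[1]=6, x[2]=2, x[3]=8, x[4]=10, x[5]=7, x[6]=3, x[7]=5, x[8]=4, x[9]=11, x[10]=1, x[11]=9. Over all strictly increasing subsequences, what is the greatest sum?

35

Let S[i] be the best sum of a strictly increasing subsequence ending at i:
i:      1  2  3  4  5  6  7  8  9 10 11
x[i]:   6  2  8 10  7  3  5  4 11  1  9
S:      6  2 14 24 13  5 10  9 35  1 23
Maximum is 35 (e.g. 6 + 8 + 10 + 11).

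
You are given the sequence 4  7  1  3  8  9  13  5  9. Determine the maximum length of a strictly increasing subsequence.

Let dp[i] be the length of the longest such subsequence ending at index i:
i:      1  2  3  4  5  6  7  8  9
a[i]:   4  7  1  3  8  9 13  5  9
dp:     1  2  1  2  3  4  5  3  4
Maximum dp value is 5.

5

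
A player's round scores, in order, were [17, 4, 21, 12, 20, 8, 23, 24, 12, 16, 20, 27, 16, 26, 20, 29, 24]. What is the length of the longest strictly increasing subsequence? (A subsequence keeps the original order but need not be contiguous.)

Track the smallest tail for each achievable length (strict):
17 → extends → [17]
4 → replaces 17 → [4]
21 → extends → [4, 21]
12 → replaces 21 → [4, 12]
20 → extends → [4, 12, 20]
8 → replaces 12 → [4, 8, 20]
23 → extends → [4, 8, 20, 23]
24 → extends → [4, 8, 20, 23, 24]
12 → replaces 20 → [4, 8, 12, 23, 24]
16 → replaces 23 → [4, 8, 12, 16, 24]
20 → replaces 24 → [4, 8, 12, 16, 20]
27 → extends → [4, 8, 12, 16, 20, 27]
16 → already a tail → [4, 8, 12, 16, 20, 27]
26 → replaces 27 → [4, 8, 12, 16, 20, 26]
20 → already a tail → [4, 8, 12, 16, 20, 26]
29 → extends → [4, 8, 12, 16, 20, 26, 29]
24 → replaces 26 → [4, 8, 12, 16, 20, 24, 29]
Seven tails, so the longest strictly increasing subsequence has length 7 (e.g. 4, 12, 20, 23, 24, 27, 29).

7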